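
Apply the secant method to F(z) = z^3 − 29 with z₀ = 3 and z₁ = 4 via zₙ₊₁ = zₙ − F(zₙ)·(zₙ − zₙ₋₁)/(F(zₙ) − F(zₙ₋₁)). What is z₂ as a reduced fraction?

113/37

F(3) = −2, F(4) = 35. z₂ = 4 − 35·(4 − 3)/(35 − (−2)) = 113/37.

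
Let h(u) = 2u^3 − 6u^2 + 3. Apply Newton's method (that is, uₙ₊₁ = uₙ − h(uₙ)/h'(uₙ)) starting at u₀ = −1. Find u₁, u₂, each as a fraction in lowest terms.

h'(u) = 6u^2 − 12u.
h(−1) = −5, h'(−1) = 18, so u₁ = (−1) − (−5)/18 = −13/18.
h(−13/18) = −2575/2916, h'(−13/18) = 637/54, so u₂ = (−13/18) − (−2575/2916)/(637/54) = −11134/17199.

u₁ = −13/18, u₂ = −11134/17199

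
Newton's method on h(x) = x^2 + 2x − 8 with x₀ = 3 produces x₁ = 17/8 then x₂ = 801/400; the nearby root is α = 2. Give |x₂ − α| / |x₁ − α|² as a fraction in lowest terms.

x₁ − α = 17/8 − 2 = 1/8, so |x₁ − α| = 1/8.
x₂ − α = 801/400 − 2 = 1/400, so |x₂ − α| = 1/400.
|x₁ − α|² = 1/64.
Ratio = (1/400) / (1/64) = 4/25.

4/25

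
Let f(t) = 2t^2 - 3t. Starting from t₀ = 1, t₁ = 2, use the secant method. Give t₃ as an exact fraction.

f(1) = -1, f(2) = 2. t₂ = 2 - 2·(2 - 1)/(2 - (-1)) = 4/3.
f(2) = 2, f(4/3) = -4/9. t₃ = (4/3) - (-4/9)·((4/3) - 2)/((-4/9) - 2) = 16/11.

16/11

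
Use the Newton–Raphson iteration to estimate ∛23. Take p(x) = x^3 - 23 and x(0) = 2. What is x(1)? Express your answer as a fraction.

p'(x) = 3x^2.
p(2) = -15, p'(2) = 12, so x(1) = 2 - (-15)/12 = 13/4.

13/4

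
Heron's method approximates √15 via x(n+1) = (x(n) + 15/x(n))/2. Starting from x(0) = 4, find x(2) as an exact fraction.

x(1) = (4 + 15/4)/2 = 31/8.
x(2) = (31/8 + 15/(31/8))/2 = 1921/496.

1921/496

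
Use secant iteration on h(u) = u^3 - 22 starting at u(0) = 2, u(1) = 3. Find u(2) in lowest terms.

h(2) = -14, h(3) = 5. u(2) = 3 - 5·(3 - 2)/(5 - (-14)) = 52/19.

52/19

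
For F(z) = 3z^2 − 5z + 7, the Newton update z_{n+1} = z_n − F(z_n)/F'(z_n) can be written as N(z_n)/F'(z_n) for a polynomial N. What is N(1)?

−4

F'(z) = 6z − 5.
N(z) = z·F'(z) − F(z) = z·(6z − 5) − (3z^2 − 5z + 7) = 3z^2 − 7.
N(1) = −4.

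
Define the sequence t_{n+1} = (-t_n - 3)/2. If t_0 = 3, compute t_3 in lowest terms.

-3/2

t_1 = (-3 - 3)/2 = -3.
t_2 = (-(-3) - 3)/2 = 0.
t_3 = (-0 - 3)/2 = -3/2.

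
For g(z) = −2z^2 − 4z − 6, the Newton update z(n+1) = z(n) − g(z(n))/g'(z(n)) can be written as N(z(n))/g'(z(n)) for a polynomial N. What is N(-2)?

g'(z) = −4z − 4.
N(z) = z·g'(z) − g(z) = z·(−4z − 4) − (−2z^2 − 4z − 6) = −2z^2 + 6.
N(-2) = −2.

−2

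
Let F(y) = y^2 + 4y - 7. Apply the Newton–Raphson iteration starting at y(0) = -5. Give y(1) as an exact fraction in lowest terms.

-16/3

F'(y) = 2y + 4.
F(-5) = -2, F'(-5) = -6, so y(1) = (-5) - (-2)/(-6) = -16/3.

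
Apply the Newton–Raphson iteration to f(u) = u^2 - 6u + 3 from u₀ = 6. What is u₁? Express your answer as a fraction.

f'(u) = 2u - 6.
f(6) = 3, f'(6) = 6, so u₁ = 6 - 3/6 = 11/2.

11/2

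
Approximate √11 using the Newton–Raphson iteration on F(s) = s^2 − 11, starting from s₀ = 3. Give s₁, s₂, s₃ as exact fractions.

F'(s) = 2s.
F(3) = −2, F'(3) = 6, so s₁ = 3 − (−2)/6 = 10/3.
F(10/3) = 1/9, F'(10/3) = 20/3, so s₂ = (10/3) − (1/9)/(20/3) = 199/60.
F(199/60) = 1/3600, F'(199/60) = 199/30, so s₃ = (199/60) − (1/3600)/(199/30) = 79201/23880.

s₁ = 10/3, s₂ = 199/60, s₃ = 79201/23880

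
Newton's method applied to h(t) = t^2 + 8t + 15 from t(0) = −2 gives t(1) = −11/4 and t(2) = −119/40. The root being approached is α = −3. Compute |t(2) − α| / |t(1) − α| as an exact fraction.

t(1) − α = −11/4 − (−3) = −11/4 + 3 = 1/4, so |t(1) − α| = 1/4.
t(2) − α = −119/40 − (−3) = −119/40 + 3 = 1/40, so |t(2) − α| = 1/40.
Ratio = (1/40) / (1/4) = 1/10.

1/10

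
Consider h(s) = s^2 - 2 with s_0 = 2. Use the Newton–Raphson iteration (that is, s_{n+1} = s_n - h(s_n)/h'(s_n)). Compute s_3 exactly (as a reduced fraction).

h'(s) = 2s.
h(2) = 2, h'(2) = 4, so s_1 = 2 - 2/4 = 3/2.
h(3/2) = 1/4, h'(3/2) = 3, so s_2 = (3/2) - (1/4)/3 = 17/12.
h(17/12) = 1/144, h'(17/12) = 17/6, so s_3 = (17/12) - (1/144)/(17/6) = 577/408.

577/408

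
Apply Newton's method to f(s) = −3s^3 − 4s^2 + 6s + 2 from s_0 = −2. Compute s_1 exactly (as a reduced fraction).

f'(s) = −9s^2 − 8s + 6.
f(−2) = −2, f'(−2) = −14, so s_1 = (−2) − (−2)/(−14) = −15/7.

−15/7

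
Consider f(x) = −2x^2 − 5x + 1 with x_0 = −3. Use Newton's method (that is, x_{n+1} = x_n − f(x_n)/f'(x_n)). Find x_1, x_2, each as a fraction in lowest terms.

f'(x) = −4x − 5.
f(−3) = −2, f'(−3) = 7, so x_1 = (−3) − (−2)/7 = −19/7.
f(−19/7) = −8/49, f'(−19/7) = 41/7, so x_2 = (−19/7) − (−8/49)/(41/7) = −771/287.

x_1 = −19/7, x_2 = −771/287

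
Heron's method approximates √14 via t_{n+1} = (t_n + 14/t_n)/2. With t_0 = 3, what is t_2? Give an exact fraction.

t_1 = (3 + 14/3)/2 = 23/6.
t_2 = (23/6 + 14/(23/6))/2 = 1033/276.

1033/276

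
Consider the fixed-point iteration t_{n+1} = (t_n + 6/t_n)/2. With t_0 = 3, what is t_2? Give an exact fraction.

49/20

t_1 = (3 + 6/3)/2 = 5/2.
t_2 = (5/2 + 6/(5/2))/2 = 49/20.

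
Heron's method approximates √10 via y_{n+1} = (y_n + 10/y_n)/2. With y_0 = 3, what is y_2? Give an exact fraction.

721/228

y_1 = (3 + 10/3)/2 = 19/6.
y_2 = (19/6 + 10/(19/6))/2 = 721/228.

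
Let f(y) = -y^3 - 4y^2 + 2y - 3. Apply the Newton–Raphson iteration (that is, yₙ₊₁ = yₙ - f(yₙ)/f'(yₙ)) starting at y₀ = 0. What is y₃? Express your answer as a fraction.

f'(y) = -3y^2 - 8y + 2.
f(0) = -3, f'(0) = 2, so y₁ = 0 - (-3)/2 = 3/2.
f(3/2) = -99/8, f'(3/2) = -67/4, so y₂ = (3/2) - (-99/8)/(-67/4) = 51/67.
f(51/67) = -1274130/300763, f'(51/67) = -26161/4489, so y₃ = (51/67) - (-1274130/300763)/(-26161/4489) = 60081/1752787.

60081/1752787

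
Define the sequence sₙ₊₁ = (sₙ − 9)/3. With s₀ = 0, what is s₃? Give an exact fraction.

−13/3

s₁ = (0 − 9)/3 = −3.
s₂ = ((−3) − 9)/3 = −4.
s₃ = ((−4) − 9)/3 = −13/3.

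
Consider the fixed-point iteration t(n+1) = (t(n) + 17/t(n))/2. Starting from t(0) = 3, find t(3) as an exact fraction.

25889/6279

t(1) = (3 + 17/3)/2 = 13/3.
t(2) = (13/3 + 17/(13/3))/2 = 161/39.
t(3) = (161/39 + 17/(161/39))/2 = 25889/6279.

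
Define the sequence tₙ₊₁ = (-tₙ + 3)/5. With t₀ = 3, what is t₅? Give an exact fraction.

312/625

t₁ = (-3 + 3)/5 = 0.
t₂ = (-0 + 3)/5 = 3/5.
t₃ = (-(3/5) + 3)/5 = 12/25.
t₄ = (-(12/25) + 3)/5 = 63/125.
t₅ = (-(63/125) + 3)/5 = 312/625.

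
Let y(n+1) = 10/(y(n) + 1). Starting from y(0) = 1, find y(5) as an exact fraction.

y(1) = 10/(1 + 1) = 5.
y(2) = 10/(5 + 1) = 5/3.
y(3) = 10/(5/3 + 1) = 15/4.
y(4) = 10/(15/4 + 1) = 40/19.
y(5) = 10/(40/19 + 1) = 190/59.

190/59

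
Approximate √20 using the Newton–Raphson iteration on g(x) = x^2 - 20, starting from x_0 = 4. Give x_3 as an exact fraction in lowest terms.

g'(x) = 2x.
g(4) = -4, g'(4) = 8, so x_1 = 4 - (-4)/8 = 9/2.
g(9/2) = 1/4, g'(9/2) = 9, so x_2 = (9/2) - (1/4)/9 = 161/36.
g(161/36) = 1/1296, g'(161/36) = 161/18, so x_3 = (161/36) - (1/1296)/(161/18) = 51841/11592.

51841/11592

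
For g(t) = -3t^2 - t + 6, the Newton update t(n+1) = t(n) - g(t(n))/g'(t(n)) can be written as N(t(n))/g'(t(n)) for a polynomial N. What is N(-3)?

-33

g'(t) = -6t - 1.
N(t) = t·g'(t) - g(t) = t·(-6t - 1) - (-3t^2 - t + 6) = -3t^2 - 6.
N(-3) = -33.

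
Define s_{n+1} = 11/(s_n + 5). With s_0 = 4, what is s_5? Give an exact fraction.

s_1 = 11/(4 + 5) = 11/9.
s_2 = 11/(11/9 + 5) = 99/56.
s_3 = 11/(99/56 + 5) = 616/379.
s_4 = 11/(616/379 + 5) = 4169/2511.
s_5 = 11/(4169/2511 + 5) = 27621/16724.

27621/16724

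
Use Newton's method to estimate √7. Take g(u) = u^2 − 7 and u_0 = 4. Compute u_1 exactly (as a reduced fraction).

g'(u) = 2u.
g(4) = 9, g'(4) = 8, so u_1 = 4 − 9/8 = 23/8.

23/8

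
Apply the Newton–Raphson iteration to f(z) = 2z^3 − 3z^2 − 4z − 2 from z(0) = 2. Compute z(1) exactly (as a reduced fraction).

f'(z) = 6z^2 − 6z − 4.
f(2) = −6, f'(2) = 8, so z(1) = 2 − (−6)/8 = 11/4.

11/4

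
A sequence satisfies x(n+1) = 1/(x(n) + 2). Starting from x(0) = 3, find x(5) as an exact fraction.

65/157

x(1) = 1/(3 + 2) = 1/5.
x(2) = 1/(1/5 + 2) = 5/11.
x(3) = 1/(5/11 + 2) = 11/27.
x(4) = 1/(11/27 + 2) = 27/65.
x(5) = 1/(27/65 + 2) = 65/157.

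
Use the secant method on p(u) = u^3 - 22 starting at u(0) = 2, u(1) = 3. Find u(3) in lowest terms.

24946/8917

p(2) = -14, p(3) = 5. u(2) = 3 - 5·(3 - 2)/(5 - (-14)) = 52/19.
p(3) = 5, p(52/19) = -10290/6859. u(3) = (52/19) - (-10290/6859)·((52/19) - 3)/((-10290/6859) - 5) = 24946/8917.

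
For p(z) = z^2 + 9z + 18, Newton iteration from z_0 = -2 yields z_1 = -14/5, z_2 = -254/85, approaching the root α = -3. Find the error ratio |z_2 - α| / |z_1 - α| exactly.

z_1 - α = -14/5 - (-3) = -14/5 + 3 = 1/5, so |z_1 - α| = 1/5.
z_2 - α = -254/85 - (-3) = -254/85 + 3 = 1/85, so |z_2 - α| = 1/85.
Ratio = (1/85) / (1/5) = 1/17.

1/17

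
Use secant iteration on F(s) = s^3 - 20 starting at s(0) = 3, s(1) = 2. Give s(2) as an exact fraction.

F(3) = 7, F(2) = -12. s(2) = 2 - (-12)·(2 - 3)/((-12) - 7) = 50/19.

50/19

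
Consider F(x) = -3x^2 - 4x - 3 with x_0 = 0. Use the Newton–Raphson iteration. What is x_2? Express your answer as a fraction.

21/8

F'(x) = -6x - 4.
F(0) = -3, F'(0) = -4, so x_1 = 0 - (-3)/(-4) = -3/4.
F(-3/4) = -27/16, F'(-3/4) = 1/2, so x_2 = (-3/4) - (-27/16)/(1/2) = 21/8.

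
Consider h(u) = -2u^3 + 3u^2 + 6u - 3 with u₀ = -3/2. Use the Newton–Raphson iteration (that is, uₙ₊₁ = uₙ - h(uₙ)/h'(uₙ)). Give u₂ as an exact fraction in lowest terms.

-107267/76494

h'(u) = -6u^2 + 6u + 6.
h(-3/2) = 3/2, h'(-3/2) = -33/2, so u₁ = (-3/2) - (3/2)/(-33/2) = -31/22.
h(-31/22) = 130/1331, h'(-31/22) = -3477/242, so u₂ = (-31/22) - (130/1331)/(-3477/242) = -107267/76494.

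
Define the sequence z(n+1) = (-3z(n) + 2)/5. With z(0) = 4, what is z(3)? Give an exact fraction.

-14/25

z(1) = (-3·4 + 2)/5 = -2.
z(2) = (-3·(-2) + 2)/5 = 8/5.
z(3) = (-3·(8/5) + 2)/5 = -14/25.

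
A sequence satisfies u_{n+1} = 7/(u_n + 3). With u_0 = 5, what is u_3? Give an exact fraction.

217/149

u_1 = 7/(5 + 3) = 7/8.
u_2 = 7/(7/8 + 3) = 56/31.
u_3 = 7/(56/31 + 3) = 217/149.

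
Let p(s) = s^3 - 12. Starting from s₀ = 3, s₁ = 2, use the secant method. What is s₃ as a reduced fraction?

p(3) = 15, p(2) = -4. s₂ = 2 - (-4)·(2 - 3)/((-4) - 15) = 42/19.
p(2) = -4, p(42/19) = -8220/6859. s₃ = (42/19) - (-8220/6859)·((42/19) - 2)/((-8220/6859) - (-4)) = 2763/1201.

2763/1201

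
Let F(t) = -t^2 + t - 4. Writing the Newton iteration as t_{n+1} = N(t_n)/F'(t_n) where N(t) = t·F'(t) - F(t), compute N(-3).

F'(t) = -2t + 1.
N(t) = t·F'(t) - F(t) = t·(-2t + 1) - (-t^2 + t - 4) = -t^2 + 4.
N(-3) = -5.

-5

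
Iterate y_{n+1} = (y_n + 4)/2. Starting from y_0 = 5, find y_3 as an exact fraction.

y_1 = (5 + 4)/2 = 9/2.
y_2 = ((9/2) + 4)/2 = 17/4.
y_3 = ((17/4) + 4)/2 = 33/8.

33/8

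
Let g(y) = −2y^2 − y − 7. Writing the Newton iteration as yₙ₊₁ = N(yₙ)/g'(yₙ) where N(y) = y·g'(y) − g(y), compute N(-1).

5

g'(y) = −4y − 1.
N(y) = y·g'(y) − g(y) = y·(−4y − 1) − (−2y^2 − y − 7) = −2y^2 + 7.
N(-1) = 5.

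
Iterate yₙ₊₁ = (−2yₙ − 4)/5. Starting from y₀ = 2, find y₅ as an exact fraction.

y₁ = (−2·2 − 4)/5 = −8/5.
y₂ = (−2·(−8/5) − 4)/5 = −4/25.
y₃ = (−2·(−4/25) − 4)/5 = −92/125.
y₄ = (−2·(−92/125) − 4)/5 = −316/625.
y₅ = (−2·(−316/625) − 4)/5 = −1868/3125.

−1868/3125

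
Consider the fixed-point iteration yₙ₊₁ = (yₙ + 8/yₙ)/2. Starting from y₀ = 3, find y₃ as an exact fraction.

y₁ = (3 + 8/3)/2 = 17/6.
y₂ = (17/6 + 8/(17/6))/2 = 577/204.
y₃ = (577/204 + 8/(577/204))/2 = 665857/235416.

665857/235416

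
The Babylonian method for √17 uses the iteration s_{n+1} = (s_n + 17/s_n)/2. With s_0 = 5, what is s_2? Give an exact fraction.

s_1 = (5 + 17/5)/2 = 21/5.
s_2 = (21/5 + 17/(21/5))/2 = 433/105.

433/105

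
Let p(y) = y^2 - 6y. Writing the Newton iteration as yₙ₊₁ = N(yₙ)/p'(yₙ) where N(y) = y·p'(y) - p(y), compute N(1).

p'(y) = 2y - 6.
N(y) = y·p'(y) - p(y) = y·(2y - 6) - (y^2 - 6y) = y^2.
N(1) = 1.

1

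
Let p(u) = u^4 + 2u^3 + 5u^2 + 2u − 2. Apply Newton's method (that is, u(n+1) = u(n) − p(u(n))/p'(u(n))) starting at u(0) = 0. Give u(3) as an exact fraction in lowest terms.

13537/28853

p'(u) = 4u^3 + 6u^2 + 10u + 2.
p(0) = −2, p'(0) = 2, so u(1) = 0 − (−2)/2 = 1.
p(1) = 8, p'(1) = 22, so u(2) = 1 − 8/22 = 7/11.
p(7/11) = 28944/14641, p'(7/11) = 15738/1331, so u(3) = (7/11) − (28944/14641)/(15738/1331) = 13537/28853.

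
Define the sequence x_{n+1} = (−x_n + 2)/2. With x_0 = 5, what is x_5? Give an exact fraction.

x_1 = (−5 + 2)/2 = −3/2.
x_2 = (−(−3/2) + 2)/2 = 7/4.
x_3 = (−(7/4) + 2)/2 = 1/8.
x_4 = (−(1/8) + 2)/2 = 15/16.
x_5 = (−(15/16) + 2)/2 = 17/32.

17/32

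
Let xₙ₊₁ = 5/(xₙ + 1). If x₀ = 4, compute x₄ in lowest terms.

x₁ = 5/(4 + 1) = 1.
x₂ = 5/(1 + 1) = 5/2.
x₃ = 5/(5/2 + 1) = 10/7.
x₄ = 5/(10/7 + 1) = 35/17.

35/17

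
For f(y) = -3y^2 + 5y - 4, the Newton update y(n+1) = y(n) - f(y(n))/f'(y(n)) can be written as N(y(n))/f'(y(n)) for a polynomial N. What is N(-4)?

-44

f'(y) = -6y + 5.
N(y) = y·f'(y) - f(y) = y·(-6y + 5) - (-3y^2 + 5y - 4) = -3y^2 + 4.
N(-4) = -44.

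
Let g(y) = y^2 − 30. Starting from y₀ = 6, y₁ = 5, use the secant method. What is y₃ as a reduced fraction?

g(6) = 6, g(5) = −5. y₂ = 5 − (−5)·(5 − 6)/((−5) − 6) = 60/11.
g(5) = −5, g(60/11) = −30/121. y₃ = (60/11) − (−30/121)·((60/11) − 5)/((−30/121) − (−5)) = 126/23.

126/23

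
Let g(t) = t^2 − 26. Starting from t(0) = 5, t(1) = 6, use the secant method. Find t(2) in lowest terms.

56/11

g(5) = −1, g(6) = 10. t(2) = 6 − 10·(6 − 5)/(10 − (−1)) = 56/11.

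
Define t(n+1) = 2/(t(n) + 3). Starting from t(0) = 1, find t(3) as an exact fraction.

t(1) = 2/(1 + 3) = 1/2.
t(2) = 2/(1/2 + 3) = 4/7.
t(3) = 2/(4/7 + 3) = 14/25.

14/25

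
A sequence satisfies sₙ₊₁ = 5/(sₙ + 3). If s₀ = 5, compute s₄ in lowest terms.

s₁ = 5/(5 + 3) = 5/8.
s₂ = 5/(5/8 + 3) = 40/29.
s₃ = 5/(40/29 + 3) = 145/127.
s₄ = 5/(145/127 + 3) = 635/526.

635/526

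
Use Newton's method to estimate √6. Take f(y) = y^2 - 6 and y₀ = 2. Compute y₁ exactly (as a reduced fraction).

f'(y) = 2y.
f(2) = -2, f'(2) = 4, so y₁ = 2 - (-2)/4 = 5/2.

5/2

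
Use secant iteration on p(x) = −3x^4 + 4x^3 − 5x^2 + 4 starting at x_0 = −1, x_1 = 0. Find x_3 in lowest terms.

−9/5

p(−1) = −8, p(0) = 4. x_2 = 0 − 4·(0 − (−1))/(4 − (−8)) = −1/3.
p(0) = 4, p(−1/3) = 88/27. x_3 = (−1/3) − (88/27)·((−1/3) − 0)/((88/27) − 4) = −9/5.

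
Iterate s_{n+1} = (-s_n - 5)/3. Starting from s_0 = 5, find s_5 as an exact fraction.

-310/243

s_1 = (-5 - 5)/3 = -10/3.
s_2 = (-(-10/3) - 5)/3 = -5/9.
s_3 = (-(-5/9) - 5)/3 = -40/27.
s_4 = (-(-40/27) - 5)/3 = -95/81.
s_5 = (-(-95/81) - 5)/3 = -310/243.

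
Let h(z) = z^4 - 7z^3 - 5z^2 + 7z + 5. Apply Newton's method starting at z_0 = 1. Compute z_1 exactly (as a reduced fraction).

21/20

h'(z) = 4z^3 - 21z^2 - 10z + 7.
h(1) = 1, h'(1) = -20, so z_1 = 1 - 1/(-20) = 21/20.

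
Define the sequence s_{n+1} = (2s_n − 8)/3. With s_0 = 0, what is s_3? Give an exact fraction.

s_1 = (2·0 − 8)/3 = −8/3.
s_2 = (2·(−8/3) − 8)/3 = −40/9.
s_3 = (2·(−40/9) − 8)/3 = −152/27.

−152/27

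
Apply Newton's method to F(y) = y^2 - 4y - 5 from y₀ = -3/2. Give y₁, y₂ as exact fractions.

F'(y) = 2y - 4.
F(-3/2) = 13/4, F'(-3/2) = -7, so y₁ = (-3/2) - (13/4)/(-7) = -29/28.
F(-29/28) = 169/784, F'(-29/28) = -85/14, so y₂ = (-29/28) - (169/784)/(-85/14) = -4761/4760.

y₁ = -29/28, y₂ = -4761/4760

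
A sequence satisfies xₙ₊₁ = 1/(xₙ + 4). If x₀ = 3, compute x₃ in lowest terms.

x₁ = 1/(3 + 4) = 1/7.
x₂ = 1/(1/7 + 4) = 7/29.
x₃ = 1/(7/29 + 4) = 29/123.

29/123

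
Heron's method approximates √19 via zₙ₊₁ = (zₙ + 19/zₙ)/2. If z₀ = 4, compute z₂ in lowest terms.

z₁ = (4 + 19/4)/2 = 35/8.
z₂ = (35/8 + 19/(35/8))/2 = 2441/560.

2441/560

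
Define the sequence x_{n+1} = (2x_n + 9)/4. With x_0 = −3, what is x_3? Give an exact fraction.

57/16

x_1 = (2·(−3) + 9)/4 = 3/4.
x_2 = (2·(3/4) + 9)/4 = 21/8.
x_3 = (2·(21/8) + 9)/4 = 57/16.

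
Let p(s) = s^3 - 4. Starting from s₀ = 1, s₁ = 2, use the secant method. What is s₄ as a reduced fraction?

p(1) = -3, p(2) = 4. s₂ = 2 - 4·(2 - 1)/(4 - (-3)) = 10/7.
p(2) = 4, p(10/7) = -372/343. s₃ = (10/7) - (-372/343)·((10/7) - 2)/((-372/343) - 4) = 169/109.
p(10/7) = -372/343, p(169/109) = -353307/1295029. s₄ = (169/109) - (-353307/1295029)·((169/109) - (10/7))/((-353307/1295029) - (-372/343)) = 2056682/1292353.

2056682/1292353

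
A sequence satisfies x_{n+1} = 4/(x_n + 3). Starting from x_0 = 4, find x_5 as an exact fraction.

x_1 = 4/(4 + 3) = 4/7.
x_2 = 4/(4/7 + 3) = 28/25.
x_3 = 4/(28/25 + 3) = 100/103.
x_4 = 4/(100/103 + 3) = 412/409.
x_5 = 4/(412/409 + 3) = 1636/1639.

1636/1639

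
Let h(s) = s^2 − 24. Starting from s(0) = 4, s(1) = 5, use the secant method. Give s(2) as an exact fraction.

h(4) = −8, h(5) = 1. s(2) = 5 − 1·(5 − 4)/(1 − (−8)) = 44/9.

44/9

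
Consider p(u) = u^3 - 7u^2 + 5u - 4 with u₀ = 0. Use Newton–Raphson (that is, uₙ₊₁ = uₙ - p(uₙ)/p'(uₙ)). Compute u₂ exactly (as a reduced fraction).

-68/535

p'(u) = 3u^2 - 14u + 5.
p(0) = -4, p'(0) = 5, so u₁ = 0 - (-4)/5 = 4/5.
p(4/5) = -496/125, p'(4/5) = -107/25, so u₂ = (4/5) - (-496/125)/(-107/25) = -68/535.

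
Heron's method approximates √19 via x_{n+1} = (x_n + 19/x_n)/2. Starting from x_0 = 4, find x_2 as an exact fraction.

x_1 = (4 + 19/4)/2 = 35/8.
x_2 = (35/8 + 19/(35/8))/2 = 2441/560.

2441/560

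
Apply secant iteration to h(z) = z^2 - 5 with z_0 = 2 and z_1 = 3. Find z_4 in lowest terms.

h(2) = -1, h(3) = 4. z_2 = 3 - 4·(3 - 2)/(4 - (-1)) = 11/5.
h(3) = 4, h(11/5) = -4/25. z_3 = (11/5) - (-4/25)·((11/5) - 3)/((-4/25) - 4) = 29/13.
h(11/5) = -4/25, h(29/13) = -4/169. z_4 = (29/13) - (-4/169)·((29/13) - (11/5))/((-4/169) - (-4/25)) = 161/72.

161/72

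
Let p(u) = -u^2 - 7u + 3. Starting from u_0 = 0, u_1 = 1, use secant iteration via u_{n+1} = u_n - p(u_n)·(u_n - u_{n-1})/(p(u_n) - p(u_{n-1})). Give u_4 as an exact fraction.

1689/4169

p(0) = 3, p(1) = -5. u_2 = 1 - (-5)·(1 - 0)/((-5) - 3) = 3/8.
p(1) = -5, p(3/8) = 15/64. u_3 = (3/8) - (15/64)·((3/8) - 1)/((15/64) - (-5)) = 27/67.
p(3/8) = 15/64, p(27/67) = 75/4489. u_4 = (27/67) - (75/4489)·((27/67) - (3/8))/((75/4489) - (15/64)) = 1689/4169.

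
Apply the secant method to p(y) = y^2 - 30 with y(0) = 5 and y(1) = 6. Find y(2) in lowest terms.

60/11

p(5) = -5, p(6) = 6. y(2) = 6 - 6·(6 - 5)/(6 - (-5)) = 60/11.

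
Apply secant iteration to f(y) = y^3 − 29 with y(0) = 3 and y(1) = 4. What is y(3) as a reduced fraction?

157673/51397

f(3) = −2, f(4) = 35. y(2) = 4 − 35·(4 − 3)/(35 − (−2)) = 113/37.
f(4) = 35, f(113/37) = −26040/50653. y(3) = (113/37) − (−26040/50653)·((113/37) − 4)/((−26040/50653) − 35) = 157673/51397.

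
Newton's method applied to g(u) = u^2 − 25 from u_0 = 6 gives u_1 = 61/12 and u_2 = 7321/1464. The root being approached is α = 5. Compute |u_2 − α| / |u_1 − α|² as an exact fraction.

6/61

u_1 − α = 61/12 − 5 = 1/12, so |u_1 − α| = 1/12.
u_2 − α = 7321/1464 − 5 = 1/1464, so |u_2 − α| = 1/1464.
|u_1 − α|² = 1/144.
Ratio = (1/1464) / (1/144) = 6/61.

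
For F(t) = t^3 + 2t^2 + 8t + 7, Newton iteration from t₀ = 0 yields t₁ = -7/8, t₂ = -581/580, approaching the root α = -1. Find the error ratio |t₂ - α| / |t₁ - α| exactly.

2/145

t₁ - α = -7/8 - (-1) = -7/8 + 1 = 1/8, so |t₁ - α| = 1/8.
t₂ - α = -581/580 - (-1) = -581/580 + 1 = -1/580, so |t₂ - α| = 1/580.
Ratio = (1/580) / (1/8) = 2/145.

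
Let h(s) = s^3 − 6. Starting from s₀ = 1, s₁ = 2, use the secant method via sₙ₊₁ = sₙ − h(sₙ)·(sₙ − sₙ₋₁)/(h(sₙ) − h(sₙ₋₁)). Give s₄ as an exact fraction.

17817764/9802299

h(1) = −5, h(2) = 2. s₂ = 2 − 2·(2 − 1)/(2 − (−5)) = 12/7.
h(2) = 2, h(12/7) = −330/343. s₃ = (12/7) − (−330/343)·((12/7) − 2)/((−330/343) − 2) = 459/254.
h(12/7) = −330/343, h(459/254) = −1619805/16387064. s₄ = (459/254) − (−1619805/16387064)·((459/254) − (12/7))/((−1619805/16387064) − (−330/343)) = 17817764/9802299.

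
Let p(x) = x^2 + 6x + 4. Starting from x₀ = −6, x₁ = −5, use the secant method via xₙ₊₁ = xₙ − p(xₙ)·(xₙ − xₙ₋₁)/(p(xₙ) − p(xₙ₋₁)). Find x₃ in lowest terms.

−110/21

p(−6) = 4, p(−5) = −1. x₂ = (−5) − (−1)·((−5) − (−6))/((−1) − 4) = −26/5.
p(−5) = −1, p(−26/5) = −4/25. x₃ = (−26/5) − (−4/25)·((−26/5) − (−5))/((−4/25) − (−1)) = −110/21.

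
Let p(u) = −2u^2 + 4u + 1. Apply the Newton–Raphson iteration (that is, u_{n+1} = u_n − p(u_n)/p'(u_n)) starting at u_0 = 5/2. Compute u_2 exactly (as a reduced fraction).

p'(u) = −4u + 4.
p(5/2) = −3/2, p'(5/2) = −6, so u_1 = (5/2) − (−3/2)/(−6) = 9/4.
p(9/4) = −1/8, p'(9/4) = −5, so u_2 = (9/4) − (−1/8)/(−5) = 89/40.

89/40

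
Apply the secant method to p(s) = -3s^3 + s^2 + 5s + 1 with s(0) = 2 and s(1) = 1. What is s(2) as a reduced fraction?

p(2) = -9, p(1) = 4. s(2) = 1 - 4·(1 - 2)/(4 - (-9)) = 17/13.

17/13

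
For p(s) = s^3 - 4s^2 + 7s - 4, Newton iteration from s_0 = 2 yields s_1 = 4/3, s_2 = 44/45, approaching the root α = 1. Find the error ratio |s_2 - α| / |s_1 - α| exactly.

1/15

s_1 - α = 4/3 - 1 = 1/3, so |s_1 - α| = 1/3.
s_2 - α = 44/45 - 1 = -1/45, so |s_2 - α| = 1/45.
Ratio = (1/45) / (1/3) = 1/15.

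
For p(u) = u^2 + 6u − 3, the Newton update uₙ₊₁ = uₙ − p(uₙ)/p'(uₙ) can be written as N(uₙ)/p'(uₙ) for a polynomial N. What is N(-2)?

p'(u) = 2u + 6.
N(u) = u·p'(u) − p(u) = u·(2u + 6) − (u^2 + 6u − 3) = u^2 + 3.
N(-2) = 7.

7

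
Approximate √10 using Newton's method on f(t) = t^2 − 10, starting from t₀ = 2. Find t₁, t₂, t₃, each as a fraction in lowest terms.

t₁ = 7/2, t₂ = 89/28, t₃ = 15761/4984

f'(t) = 2t.
f(2) = −6, f'(2) = 4, so t₁ = 2 − (−6)/4 = 7/2.
f(7/2) = 9/4, f'(7/2) = 7, so t₂ = (7/2) − (9/4)/7 = 89/28.
f(89/28) = 81/784, f'(89/28) = 89/14, so t₃ = (89/28) − (81/784)/(89/14) = 15761/4984.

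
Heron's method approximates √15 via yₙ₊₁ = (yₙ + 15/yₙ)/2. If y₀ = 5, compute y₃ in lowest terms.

1921/496

y₁ = (5 + 15/5)/2 = 4.
y₂ = (4 + 15/4)/2 = 31/8.
y₃ = (31/8 + 15/(31/8))/2 = 1921/496.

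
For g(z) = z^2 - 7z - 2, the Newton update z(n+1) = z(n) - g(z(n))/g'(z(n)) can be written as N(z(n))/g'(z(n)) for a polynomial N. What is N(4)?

g'(z) = 2z - 7.
N(z) = z·g'(z) - g(z) = z·(2z - 7) - (z^2 - 7z - 2) = z^2 + 2.
N(4) = 18.

18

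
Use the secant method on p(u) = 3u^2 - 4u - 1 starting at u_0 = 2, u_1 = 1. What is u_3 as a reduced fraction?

13/8

p(2) = 3, p(1) = -2. u_2 = 1 - (-2)·(1 - 2)/((-2) - 3) = 7/5.
p(1) = -2, p(7/5) = -18/25. u_3 = (7/5) - (-18/25)·((7/5) - 1)/((-18/25) - (-2)) = 13/8.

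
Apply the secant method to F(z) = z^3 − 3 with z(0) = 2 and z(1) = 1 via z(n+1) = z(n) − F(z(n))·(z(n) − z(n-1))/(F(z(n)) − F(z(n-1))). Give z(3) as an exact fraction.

291/193

F(2) = 5, F(1) = −2. z(2) = 1 − (−2)·(1 − 2)/((−2) − 5) = 9/7.
F(1) = −2, F(9/7) = −300/343. z(3) = (9/7) − (−300/343)·((9/7) − 1)/((−300/343) − (−2)) = 291/193.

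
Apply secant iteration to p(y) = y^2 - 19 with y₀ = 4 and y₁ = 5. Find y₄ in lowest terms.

1591/365

p(4) = -3, p(5) = 6. y₂ = 5 - 6·(5 - 4)/(6 - (-3)) = 13/3.
p(5) = 6, p(13/3) = -2/9. y₃ = (13/3) - (-2/9)·((13/3) - 5)/((-2/9) - 6) = 61/14.
p(13/3) = -2/9, p(61/14) = -3/196. y₄ = (61/14) - (-3/196)·((61/14) - (13/3))/((-3/196) - (-2/9)) = 1591/365.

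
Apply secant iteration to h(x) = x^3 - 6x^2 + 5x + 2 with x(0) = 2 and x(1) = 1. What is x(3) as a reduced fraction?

h(2) = -4, h(1) = 2. x(2) = 1 - 2·(1 - 2)/(2 - (-4)) = 4/3.
h(1) = 2, h(4/3) = 10/27. x(3) = (4/3) - (10/27)·((4/3) - 1)/((10/27) - 2) = 31/22.

31/22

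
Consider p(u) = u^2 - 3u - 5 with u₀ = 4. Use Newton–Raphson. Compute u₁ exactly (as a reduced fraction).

p'(u) = 2u - 3.
p(4) = -1, p'(4) = 5, so u₁ = 4 - (-1)/5 = 21/5.

21/5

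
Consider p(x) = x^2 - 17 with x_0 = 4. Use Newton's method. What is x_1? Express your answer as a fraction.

p'(x) = 2x.
p(4) = -1, p'(4) = 8, so x_1 = 4 - (-1)/8 = 33/8.

33/8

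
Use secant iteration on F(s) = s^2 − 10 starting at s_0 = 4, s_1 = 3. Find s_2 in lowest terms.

F(4) = 6, F(3) = −1. s_2 = 3 − (−1)·(3 − 4)/((−1) − 6) = 22/7.

22/7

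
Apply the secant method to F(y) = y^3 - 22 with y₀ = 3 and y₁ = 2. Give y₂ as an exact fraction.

F(3) = 5, F(2) = -14. y₂ = 2 - (-14)·(2 - 3)/((-14) - 5) = 52/19.

52/19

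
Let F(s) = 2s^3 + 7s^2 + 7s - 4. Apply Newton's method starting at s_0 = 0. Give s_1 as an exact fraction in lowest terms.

F'(s) = 6s^2 + 14s + 7.
F(0) = -4, F'(0) = 7, so s_1 = 0 - (-4)/7 = 4/7.

4/7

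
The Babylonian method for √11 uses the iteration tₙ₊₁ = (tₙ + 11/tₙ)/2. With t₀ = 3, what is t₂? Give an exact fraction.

199/60

t₁ = (3 + 11/3)/2 = 10/3.
t₂ = (10/3 + 11/(10/3))/2 = 199/60.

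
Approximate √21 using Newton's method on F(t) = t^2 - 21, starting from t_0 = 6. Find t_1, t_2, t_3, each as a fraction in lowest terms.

F'(t) = 2t.
F(6) = 15, F'(6) = 12, so t_1 = 6 - 15/12 = 19/4.
F(19/4) = 25/16, F'(19/4) = 19/2, so t_2 = (19/4) - (25/16)/(19/2) = 697/152.
F(697/152) = 625/23104, F'(697/152) = 697/76, so t_3 = (697/152) - (625/23104)/(697/76) = 970993/211888.

t_1 = 19/4, t_2 = 697/152, t_3 = 970993/211888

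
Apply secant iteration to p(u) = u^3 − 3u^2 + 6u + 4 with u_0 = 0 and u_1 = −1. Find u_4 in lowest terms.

−71461/139036

p(0) = 4, p(−1) = −6. u_2 = (−1) − (−6)·((−1) − 0)/((−6) − 4) = −2/5.
p(−1) = −6, p(−2/5) = 132/125. u_3 = (−2/5) − (132/125)·((−2/5) − (−1))/((132/125) − (−6)) = −24/49.
p(−2/5) = 132/125, p(−24/49) = 26356/117649. u_4 = (−24/49) − (26356/117649)·((−24/49) − (−2/5))/((26356/117649) − (132/125)) = −71461/139036.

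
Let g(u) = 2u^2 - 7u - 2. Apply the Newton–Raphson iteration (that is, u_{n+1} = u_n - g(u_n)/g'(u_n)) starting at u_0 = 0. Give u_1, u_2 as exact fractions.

u_1 = -2/7, u_2 = -106/399

g'(u) = 4u - 7.
g(0) = -2, g'(0) = -7, so u_1 = 0 - (-2)/(-7) = -2/7.
g(-2/7) = 8/49, g'(-2/7) = -57/7, so u_2 = (-2/7) - (8/49)/(-57/7) = -106/399.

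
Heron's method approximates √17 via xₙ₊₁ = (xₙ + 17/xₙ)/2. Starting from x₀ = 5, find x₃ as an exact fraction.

x₁ = (5 + 17/5)/2 = 21/5.
x₂ = (21/5 + 17/(21/5))/2 = 433/105.
x₃ = (433/105 + 17/(433/105))/2 = 187457/45465.

187457/45465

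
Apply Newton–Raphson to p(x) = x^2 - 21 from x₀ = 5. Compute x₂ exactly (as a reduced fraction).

p'(x) = 2x.
p(5) = 4, p'(5) = 10, so x₁ = 5 - 4/10 = 23/5.
p(23/5) = 4/25, p'(23/5) = 46/5, so x₂ = (23/5) - (4/25)/(46/5) = 527/115.

527/115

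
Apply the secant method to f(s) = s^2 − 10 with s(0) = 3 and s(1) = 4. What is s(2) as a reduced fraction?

22/7

f(3) = −1, f(4) = 6. s(2) = 4 − 6·(4 − 3)/(6 − (−1)) = 22/7.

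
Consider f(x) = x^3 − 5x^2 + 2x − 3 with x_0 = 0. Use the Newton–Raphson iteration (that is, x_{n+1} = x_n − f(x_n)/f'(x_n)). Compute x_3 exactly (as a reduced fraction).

f'(x) = 3x^2 − 10x + 2.
f(0) = −3, f'(0) = 2, so x_1 = 0 − (−3)/2 = 3/2.
f(3/2) = −63/8, f'(3/2) = −25/4, so x_2 = (3/2) − (−63/8)/(−25/4) = 6/25.
f(6/25) = −43659/15625, f'(6/25) = −142/625, so x_3 = (6/25) − (−43659/15625)/(−142/625) = −42807/3550.

−42807/3550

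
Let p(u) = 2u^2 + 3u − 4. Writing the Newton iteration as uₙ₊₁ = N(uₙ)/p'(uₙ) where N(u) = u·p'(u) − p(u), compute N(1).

6

p'(u) = 4u + 3.
N(u) = u·p'(u) − p(u) = u·(4u + 3) − (2u^2 + 3u − 4) = 2u^2 + 4.
N(1) = 6.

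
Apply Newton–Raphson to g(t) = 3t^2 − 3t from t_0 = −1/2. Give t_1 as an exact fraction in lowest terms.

g'(t) = 6t − 3.
g(−1/2) = 9/4, g'(−1/2) = −6, so t_1 = (−1/2) − (9/4)/(−6) = −1/8.

−1/8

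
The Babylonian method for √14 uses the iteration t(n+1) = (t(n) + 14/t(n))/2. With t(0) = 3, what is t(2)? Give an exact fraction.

1033/276

t(1) = (3 + 14/3)/2 = 23/6.
t(2) = (23/6 + 14/(23/6))/2 = 1033/276.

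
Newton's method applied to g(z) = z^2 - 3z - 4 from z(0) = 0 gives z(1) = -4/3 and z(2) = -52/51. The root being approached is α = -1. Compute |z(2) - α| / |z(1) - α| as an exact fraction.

z(1) - α = -4/3 - (-1) = -4/3 + 1 = -1/3, so |z(1) - α| = 1/3.
z(2) - α = -52/51 - (-1) = -52/51 + 1 = -1/51, so |z(2) - α| = 1/51.
Ratio = (1/51) / (1/3) = 1/17.

1/17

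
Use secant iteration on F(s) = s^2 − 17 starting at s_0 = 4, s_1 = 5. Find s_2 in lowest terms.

37/9

F(4) = −1, F(5) = 8. s_2 = 5 − 8·(5 − 4)/(8 − (−1)) = 37/9.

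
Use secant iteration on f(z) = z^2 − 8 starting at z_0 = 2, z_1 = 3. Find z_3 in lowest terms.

82/29

f(2) = −4, f(3) = 1. z_2 = 3 − 1·(3 − 2)/(1 − (−4)) = 14/5.
f(3) = 1, f(14/5) = −4/25. z_3 = (14/5) − (−4/25)·((14/5) − 3)/((−4/25) − 1) = 82/29.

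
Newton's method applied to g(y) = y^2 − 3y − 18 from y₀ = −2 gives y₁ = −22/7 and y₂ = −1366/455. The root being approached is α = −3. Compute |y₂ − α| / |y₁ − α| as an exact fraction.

1/65

y₁ − α = −22/7 − (−3) = −22/7 + 3 = −1/7, so |y₁ − α| = 1/7.
y₂ − α = −1366/455 − (−3) = −1366/455 + 3 = −1/455, so |y₂ − α| = 1/455.
Ratio = (1/455) / (1/7) = 1/65.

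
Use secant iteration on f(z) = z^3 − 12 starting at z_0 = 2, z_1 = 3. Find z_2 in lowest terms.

f(2) = −4, f(3) = 15. z_2 = 3 − 15·(3 − 2)/(15 − (−4)) = 42/19.

42/19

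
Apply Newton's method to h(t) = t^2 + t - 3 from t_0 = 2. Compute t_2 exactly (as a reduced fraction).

h'(t) = 2t + 1.
h(2) = 3, h'(2) = 5, so t_1 = 2 - 3/5 = 7/5.
h(7/5) = 9/25, h'(7/5) = 19/5, so t_2 = (7/5) - (9/25)/(19/5) = 124/95.

124/95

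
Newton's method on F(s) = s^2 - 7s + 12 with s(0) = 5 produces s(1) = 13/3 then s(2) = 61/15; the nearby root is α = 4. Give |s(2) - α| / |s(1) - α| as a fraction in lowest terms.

1/5

s(1) - α = 13/3 - 4 = 1/3, so |s(1) - α| = 1/3.
s(2) - α = 61/15 - 4 = 1/15, so |s(2) - α| = 1/15.
Ratio = (1/15) / (1/3) = 1/5.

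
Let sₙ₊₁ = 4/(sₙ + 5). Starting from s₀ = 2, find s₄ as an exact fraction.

892/1271

s₁ = 4/(2 + 5) = 4/7.
s₂ = 4/(4/7 + 5) = 28/39.
s₃ = 4/(28/39 + 5) = 156/223.
s₄ = 4/(156/223 + 5) = 892/1271.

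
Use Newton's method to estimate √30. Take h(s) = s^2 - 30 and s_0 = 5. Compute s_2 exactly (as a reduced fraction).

h'(s) = 2s.
h(5) = -5, h'(5) = 10, so s_1 = 5 - (-5)/10 = 11/2.
h(11/2) = 1/4, h'(11/2) = 11, so s_2 = (11/2) - (1/4)/11 = 241/44.

241/44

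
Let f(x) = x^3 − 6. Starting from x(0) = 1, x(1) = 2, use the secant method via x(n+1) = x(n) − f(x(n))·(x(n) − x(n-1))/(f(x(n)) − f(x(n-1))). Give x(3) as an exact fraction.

459/254

f(1) = −5, f(2) = 2. x(2) = 2 − 2·(2 − 1)/(2 − (−5)) = 12/7.
f(2) = 2, f(12/7) = −330/343. x(3) = (12/7) − (−330/343)·((12/7) − 2)/((−330/343) − 2) = 459/254.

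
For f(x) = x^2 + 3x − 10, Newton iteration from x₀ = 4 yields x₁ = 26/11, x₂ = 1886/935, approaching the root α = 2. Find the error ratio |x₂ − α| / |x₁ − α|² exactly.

11/85

x₁ − α = 26/11 − 2 = 4/11, so |x₁ − α| = 4/11.
x₂ − α = 1886/935 − 2 = 16/935, so |x₂ − α| = 16/935.
|x₁ − α|² = 16/121.
Ratio = (16/935) / (16/121) = 11/85.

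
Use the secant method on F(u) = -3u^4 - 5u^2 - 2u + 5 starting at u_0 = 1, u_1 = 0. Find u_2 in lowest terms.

1/2

F(1) = -5, F(0) = 5. u_2 = 0 - 5·(0 - 1)/(5 - (-5)) = 1/2.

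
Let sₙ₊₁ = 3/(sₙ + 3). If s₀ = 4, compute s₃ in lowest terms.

24/31

s₁ = 3/(4 + 3) = 3/7.
s₂ = 3/(3/7 + 3) = 7/8.
s₃ = 3/(7/8 + 3) = 24/31.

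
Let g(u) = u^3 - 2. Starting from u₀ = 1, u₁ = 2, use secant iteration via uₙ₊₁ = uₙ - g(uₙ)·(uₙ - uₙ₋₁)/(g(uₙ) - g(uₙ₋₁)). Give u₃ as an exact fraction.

75/62

g(1) = -1, g(2) = 6. u₂ = 2 - 6·(2 - 1)/(6 - (-1)) = 8/7.
g(2) = 6, g(8/7) = -174/343. u₃ = (8/7) - (-174/343)·((8/7) - 2)/((-174/343) - 6) = 75/62.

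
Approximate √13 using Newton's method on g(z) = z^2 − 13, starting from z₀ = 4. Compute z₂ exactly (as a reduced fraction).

g'(z) = 2z.
g(4) = 3, g'(4) = 8, so z₁ = 4 − 3/8 = 29/8.
g(29/8) = 9/64, g'(29/8) = 29/4, so z₂ = (29/8) − (9/64)/(29/4) = 1673/464.

1673/464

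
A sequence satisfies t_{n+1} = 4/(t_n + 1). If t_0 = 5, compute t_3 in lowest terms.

t_1 = 4/(5 + 1) = 2/3.
t_2 = 4/(2/3 + 1) = 12/5.
t_3 = 4/(12/5 + 1) = 20/17.

20/17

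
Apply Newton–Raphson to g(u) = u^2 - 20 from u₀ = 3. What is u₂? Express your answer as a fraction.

g'(u) = 2u.
g(3) = -11, g'(3) = 6, so u₁ = 3 - (-11)/6 = 29/6.
g(29/6) = 121/36, g'(29/6) = 29/3, so u₂ = (29/6) - (121/36)/(29/3) = 1561/348.

1561/348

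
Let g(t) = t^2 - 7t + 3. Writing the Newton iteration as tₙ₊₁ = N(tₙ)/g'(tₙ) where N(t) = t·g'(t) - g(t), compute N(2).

g'(t) = 2t - 7.
N(t) = t·g'(t) - g(t) = t·(2t - 7) - (t^2 - 7t + 3) = t^2 - 3.
N(2) = 1.

1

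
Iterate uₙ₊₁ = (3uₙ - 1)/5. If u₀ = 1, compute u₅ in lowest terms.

-1198/3125

u₁ = (3·1 - 1)/5 = 2/5.
u₂ = (3·(2/5) - 1)/5 = 1/25.
u₃ = (3·(1/25) - 1)/5 = -22/125.
u₄ = (3·(-22/125) - 1)/5 = -191/625.
u₅ = (3·(-191/625) - 1)/5 = -1198/3125.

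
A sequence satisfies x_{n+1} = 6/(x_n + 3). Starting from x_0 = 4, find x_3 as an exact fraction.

54/41

x_1 = 6/(4 + 3) = 6/7.
x_2 = 6/(6/7 + 3) = 14/9.
x_3 = 6/(14/9 + 3) = 54/41.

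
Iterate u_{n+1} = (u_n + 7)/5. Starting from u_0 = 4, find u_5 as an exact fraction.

u_1 = (4 + 7)/5 = 11/5.
u_2 = ((11/5) + 7)/5 = 46/25.
u_3 = ((46/25) + 7)/5 = 221/125.
u_4 = ((221/125) + 7)/5 = 1096/625.
u_5 = ((1096/625) + 7)/5 = 5471/3125.

5471/3125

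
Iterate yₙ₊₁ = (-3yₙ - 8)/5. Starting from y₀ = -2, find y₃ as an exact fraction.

-98/125

y₁ = (-3·(-2) - 8)/5 = -2/5.
y₂ = (-3·(-2/5) - 8)/5 = -34/25.
y₃ = (-3·(-34/25) - 8)/5 = -98/125.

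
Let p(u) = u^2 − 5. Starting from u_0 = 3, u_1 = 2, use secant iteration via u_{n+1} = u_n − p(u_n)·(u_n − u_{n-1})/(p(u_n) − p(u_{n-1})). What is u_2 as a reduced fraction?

11/5

p(3) = 4, p(2) = −1. u_2 = 2 − (−1)·(2 − 3)/((−1) − 4) = 11/5.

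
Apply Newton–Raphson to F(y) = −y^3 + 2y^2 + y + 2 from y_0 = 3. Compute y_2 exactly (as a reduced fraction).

4675/1757

F'(y) = −3y^2 + 4y + 1.
F(3) = −4, F'(3) = −14, so y_1 = 3 − (−4)/(−14) = 19/7.
F(19/7) = −188/343, F'(19/7) = −502/49, so y_2 = (19/7) − (−188/343)/(−502/49) = 4675/1757.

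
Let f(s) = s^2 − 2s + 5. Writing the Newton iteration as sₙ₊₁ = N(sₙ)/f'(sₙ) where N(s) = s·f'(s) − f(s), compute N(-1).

−4

f'(s) = 2s − 2.
N(s) = s·f'(s) − f(s) = s·(2s − 2) − (s^2 − 2s + 5) = s^2 − 5.
N(-1) = −4.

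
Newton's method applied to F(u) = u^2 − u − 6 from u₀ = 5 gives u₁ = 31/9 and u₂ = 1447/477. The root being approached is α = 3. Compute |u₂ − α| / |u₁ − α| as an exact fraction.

u₁ − α = 31/9 − 3 = 4/9, so |u₁ − α| = 4/9.
u₂ − α = 1447/477 − 3 = 16/477, so |u₂ − α| = 16/477.
Ratio = (16/477) / (4/9) = 4/53.

4/53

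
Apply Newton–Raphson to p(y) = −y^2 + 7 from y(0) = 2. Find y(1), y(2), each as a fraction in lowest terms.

p'(y) = −2y.
p(2) = 3, p'(2) = −4, so y(1) = 2 − 3/(−4) = 11/4.
p(11/4) = −9/16, p'(11/4) = −11/2, so y(2) = (11/4) − (−9/16)/(−11/2) = 233/88.

y(1) = 11/4, y(2) = 233/88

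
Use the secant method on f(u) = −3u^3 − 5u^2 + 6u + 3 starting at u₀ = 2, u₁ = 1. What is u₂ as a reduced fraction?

f(2) = −29, f(1) = 1. u₂ = 1 − 1·(1 − 2)/(1 − (−29)) = 31/30.

31/30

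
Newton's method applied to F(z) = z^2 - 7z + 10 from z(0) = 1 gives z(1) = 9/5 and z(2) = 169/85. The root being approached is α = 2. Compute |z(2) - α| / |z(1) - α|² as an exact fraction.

5/17

z(1) - α = 9/5 - 2 = -1/5, so |z(1) - α| = 1/5.
z(2) - α = 169/85 - 2 = -1/85, so |z(2) - α| = 1/85.
|z(1) - α|² = 1/25.
Ratio = (1/85) / (1/25) = 5/17.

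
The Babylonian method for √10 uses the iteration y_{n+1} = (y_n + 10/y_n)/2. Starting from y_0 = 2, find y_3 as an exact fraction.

y_1 = (2 + 10/2)/2 = 7/2.
y_2 = (7/2 + 10/(7/2))/2 = 89/28.
y_3 = (89/28 + 10/(89/28))/2 = 15761/4984.

15761/4984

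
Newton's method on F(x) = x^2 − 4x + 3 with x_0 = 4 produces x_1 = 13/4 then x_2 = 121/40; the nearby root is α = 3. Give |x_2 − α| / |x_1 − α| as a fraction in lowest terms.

1/10

x_1 − α = 13/4 − 3 = 1/4, so |x_1 − α| = 1/4.
x_2 − α = 121/40 − 3 = 1/40, so |x_2 − α| = 1/40.
Ratio = (1/40) / (1/4) = 1/10.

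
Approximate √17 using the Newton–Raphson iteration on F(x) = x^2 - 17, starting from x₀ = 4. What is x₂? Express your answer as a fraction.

F'(x) = 2x.
F(4) = -1, F'(4) = 8, so x₁ = 4 - (-1)/8 = 33/8.
F(33/8) = 1/64, F'(33/8) = 33/4, so x₂ = (33/8) - (1/64)/(33/4) = 2177/528.

2177/528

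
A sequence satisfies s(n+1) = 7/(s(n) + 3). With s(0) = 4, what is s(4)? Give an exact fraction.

133/85

s(1) = 7/(4 + 3) = 1.
s(2) = 7/(1 + 3) = 7/4.
s(3) = 7/(7/4 + 3) = 28/19.
s(4) = 7/(28/19 + 3) = 133/85.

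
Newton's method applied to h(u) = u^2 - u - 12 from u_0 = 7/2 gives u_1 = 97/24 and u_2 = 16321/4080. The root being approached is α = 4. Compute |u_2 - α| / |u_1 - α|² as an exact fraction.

12/85

u_1 - α = 97/24 - 4 = 1/24, so |u_1 - α| = 1/24.
u_2 - α = 16321/4080 - 4 = 1/4080, so |u_2 - α| = 1/4080.
|u_1 - α|² = 1/576.
Ratio = (1/4080) / (1/576) = 12/85.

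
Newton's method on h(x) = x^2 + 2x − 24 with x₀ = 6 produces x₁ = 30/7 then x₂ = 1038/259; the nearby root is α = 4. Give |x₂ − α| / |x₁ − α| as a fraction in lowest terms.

x₁ − α = 30/7 − 4 = 2/7, so |x₁ − α| = 2/7.
x₂ − α = 1038/259 − 4 = 2/259, so |x₂ − α| = 2/259.
Ratio = (2/259) / (2/7) = 1/37.

1/37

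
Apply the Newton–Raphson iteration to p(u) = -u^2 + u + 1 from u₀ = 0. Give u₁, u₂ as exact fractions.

u₁ = -1, u₂ = -2/3

p'(u) = -2u + 1.
p(0) = 1, p'(0) = 1, so u₁ = 0 - 1/1 = -1.
p(-1) = -1, p'(-1) = 3, so u₂ = (-1) - (-1)/3 = -2/3.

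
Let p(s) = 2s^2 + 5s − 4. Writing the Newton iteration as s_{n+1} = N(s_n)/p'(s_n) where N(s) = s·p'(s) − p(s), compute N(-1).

6

p'(s) = 4s + 5.
N(s) = s·p'(s) − p(s) = s·(4s + 5) − (2s^2 + 5s − 4) = 2s^2 + 4.
N(-1) = 6.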